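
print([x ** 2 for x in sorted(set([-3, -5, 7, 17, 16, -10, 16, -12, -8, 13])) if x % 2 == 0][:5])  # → [144, 100, 64, 256]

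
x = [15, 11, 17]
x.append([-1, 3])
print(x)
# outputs [15, 11, 17, [-1, 3]]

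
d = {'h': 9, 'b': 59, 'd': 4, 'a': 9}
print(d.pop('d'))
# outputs 4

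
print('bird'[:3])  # bir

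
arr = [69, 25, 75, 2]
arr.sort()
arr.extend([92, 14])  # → [2, 25, 69, 75, 92, 14]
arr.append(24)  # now [2, 25, 69, 75, 92, 14, 24]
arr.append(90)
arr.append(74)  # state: [2, 25, 69, 75, 92, 14, 24, 90, 74]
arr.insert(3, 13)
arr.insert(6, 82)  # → [2, 25, 69, 13, 75, 92, 82, 14, 24, 90, 74]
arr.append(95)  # [2, 25, 69, 13, 75, 92, 82, 14, 24, 90, 74, 95]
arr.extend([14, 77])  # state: [2, 25, 69, 13, 75, 92, 82, 14, 24, 90, 74, 95, 14, 77]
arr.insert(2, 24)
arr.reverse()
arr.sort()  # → [2, 13, 14, 14, 24, 24, 25, 69, 74, 75, 77, 82, 90, 92, 95]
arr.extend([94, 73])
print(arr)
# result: [2, 13, 14, 14, 24, 24, 25, 69, 74, 75, 77, 82, 90, 92, 95, 94, 73]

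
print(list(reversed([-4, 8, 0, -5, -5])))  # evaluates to [-5, -5, 0, 8, -4]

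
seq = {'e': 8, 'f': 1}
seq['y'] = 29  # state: {'e': 8, 'f': 1, 'y': 29}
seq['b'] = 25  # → {'e': 8, 'f': 1, 'y': 29, 'b': 25}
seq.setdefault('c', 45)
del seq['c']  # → {'e': 8, 'f': 1, 'y': 29, 'b': 25}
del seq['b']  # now {'e': 8, 'f': 1, 'y': 29}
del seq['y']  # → {'e': 8, 'f': 1}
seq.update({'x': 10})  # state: {'e': 8, 'f': 1, 'x': 10}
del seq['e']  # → {'f': 1, 'x': 10}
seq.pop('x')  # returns 10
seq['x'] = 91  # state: {'f': 1, 'x': 91}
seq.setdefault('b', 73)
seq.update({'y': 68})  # {'f': 1, 'x': 91, 'b': 73, 'y': 68}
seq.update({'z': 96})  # {'f': 1, 'x': 91, 'b': 73, 'y': 68, 'z': 96}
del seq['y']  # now {'f': 1, 'x': 91, 'b': 73, 'z': 96}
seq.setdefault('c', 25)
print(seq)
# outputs {'f': 1, 'x': 91, 'b': 73, 'z': 96, 'c': 25}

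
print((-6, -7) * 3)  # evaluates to (-6, -7, -6, -7, -6, -7)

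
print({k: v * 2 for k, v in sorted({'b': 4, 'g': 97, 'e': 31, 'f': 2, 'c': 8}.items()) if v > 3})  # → {'b': 8, 'c': 16, 'e': 62, 'g': 194}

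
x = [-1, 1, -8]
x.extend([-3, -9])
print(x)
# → [-1, 1, -8, -3, -9]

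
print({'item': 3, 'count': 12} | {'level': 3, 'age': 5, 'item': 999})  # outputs {'item': 999, 'count': 12, 'level': 3, 'age': 5}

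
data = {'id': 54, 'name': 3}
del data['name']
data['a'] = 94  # {'id': 54, 'a': 94}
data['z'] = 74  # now {'id': 54, 'a': 94, 'z': 74}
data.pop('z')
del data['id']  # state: {'a': 94}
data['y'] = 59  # {'a': 94, 'y': 59}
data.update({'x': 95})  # {'a': 94, 'y': 59, 'x': 95}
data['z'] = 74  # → {'a': 94, 'y': 59, 'x': 95, 'z': 74}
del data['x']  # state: {'a': 94, 'y': 59, 'z': 74}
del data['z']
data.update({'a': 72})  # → {'a': 72, 'y': 59}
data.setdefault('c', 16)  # 16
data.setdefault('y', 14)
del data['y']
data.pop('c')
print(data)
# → {'a': 72}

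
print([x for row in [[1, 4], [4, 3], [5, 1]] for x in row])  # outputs [1, 4, 4, 3, 5, 1]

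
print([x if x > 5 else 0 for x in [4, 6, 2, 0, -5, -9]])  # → [0, 6, 0, 0, 0, 0]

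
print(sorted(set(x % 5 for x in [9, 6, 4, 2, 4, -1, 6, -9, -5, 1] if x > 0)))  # [1, 2, 4]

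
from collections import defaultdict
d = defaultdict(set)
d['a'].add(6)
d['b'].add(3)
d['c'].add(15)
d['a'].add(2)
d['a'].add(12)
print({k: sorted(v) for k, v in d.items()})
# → {'a': [2, 6, 12], 'b': [3], 'c': [15]}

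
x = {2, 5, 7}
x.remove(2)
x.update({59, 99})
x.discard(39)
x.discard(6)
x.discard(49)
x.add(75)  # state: {5, 7, 59, 75, 99}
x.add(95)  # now {5, 7, 59, 75, 95, 99}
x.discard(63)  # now {5, 7, 59, 75, 95, 99}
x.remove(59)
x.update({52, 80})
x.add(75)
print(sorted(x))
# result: [5, 7, 52, 75, 80, 95, 99]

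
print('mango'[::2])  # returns mno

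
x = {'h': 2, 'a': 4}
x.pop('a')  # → 4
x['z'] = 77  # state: {'h': 2, 'z': 77}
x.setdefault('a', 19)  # 19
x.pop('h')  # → 2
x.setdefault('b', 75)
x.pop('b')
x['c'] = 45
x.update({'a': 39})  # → {'z': 77, 'a': 39, 'c': 45}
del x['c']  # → {'z': 77, 'a': 39}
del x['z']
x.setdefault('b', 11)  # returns 11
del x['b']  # {'a': 39}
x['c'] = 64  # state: {'a': 39, 'c': 64}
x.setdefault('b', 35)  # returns 35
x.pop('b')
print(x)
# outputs {'a': 39, 'c': 64}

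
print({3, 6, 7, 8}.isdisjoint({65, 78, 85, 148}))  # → True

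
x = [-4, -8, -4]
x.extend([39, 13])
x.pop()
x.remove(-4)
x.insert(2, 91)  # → [-8, -4, 91, 39]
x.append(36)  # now [-8, -4, 91, 39, 36]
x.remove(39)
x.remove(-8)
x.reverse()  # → [36, 91, -4]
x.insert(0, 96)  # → [96, 36, 91, -4]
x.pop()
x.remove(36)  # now [96, 91]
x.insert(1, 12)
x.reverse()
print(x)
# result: [91, 12, 96]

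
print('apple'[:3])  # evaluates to app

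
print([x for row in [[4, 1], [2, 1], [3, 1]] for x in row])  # [4, 1, 2, 1, 3, 1]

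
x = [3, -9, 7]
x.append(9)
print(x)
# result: [3, -9, 7, 9]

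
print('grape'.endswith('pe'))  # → True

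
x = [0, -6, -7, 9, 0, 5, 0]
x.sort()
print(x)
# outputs [-7, -6, 0, 0, 0, 5, 9]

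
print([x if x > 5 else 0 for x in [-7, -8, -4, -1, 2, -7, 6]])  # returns [0, 0, 0, 0, 0, 0, 6]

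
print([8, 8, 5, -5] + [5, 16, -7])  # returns [8, 8, 5, -5, 5, 16, -7]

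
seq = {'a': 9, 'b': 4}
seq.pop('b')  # 4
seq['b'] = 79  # {'a': 9, 'b': 79}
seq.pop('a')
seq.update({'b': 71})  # {'b': 71}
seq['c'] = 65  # {'b': 71, 'c': 65}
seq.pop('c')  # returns 65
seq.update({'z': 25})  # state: {'b': 71, 'z': 25}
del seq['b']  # {'z': 25}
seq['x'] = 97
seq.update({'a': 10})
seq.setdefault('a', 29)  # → 10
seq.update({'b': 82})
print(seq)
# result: {'z': 25, 'x': 97, 'a': 10, 'b': 82}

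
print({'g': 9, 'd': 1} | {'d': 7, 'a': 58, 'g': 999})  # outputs {'g': 999, 'd': 7, 'a': 58}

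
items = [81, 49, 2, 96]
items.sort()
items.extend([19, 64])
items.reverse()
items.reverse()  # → [2, 49, 81, 96, 19, 64]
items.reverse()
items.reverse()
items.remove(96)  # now [2, 49, 81, 19, 64]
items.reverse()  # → [64, 19, 81, 49, 2]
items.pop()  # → 2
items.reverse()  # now [49, 81, 19, 64]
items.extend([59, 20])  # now [49, 81, 19, 64, 59, 20]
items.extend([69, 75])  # [49, 81, 19, 64, 59, 20, 69, 75]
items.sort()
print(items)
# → [19, 20, 49, 59, 64, 69, 75, 81]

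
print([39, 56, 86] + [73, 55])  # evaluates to [39, 56, 86, 73, 55]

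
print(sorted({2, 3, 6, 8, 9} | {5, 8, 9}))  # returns [2, 3, 5, 6, 8, 9]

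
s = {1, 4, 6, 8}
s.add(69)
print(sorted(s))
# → [1, 4, 6, 8, 69]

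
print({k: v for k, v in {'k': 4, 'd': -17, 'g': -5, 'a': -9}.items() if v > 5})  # {}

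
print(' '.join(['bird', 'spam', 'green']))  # bird spam green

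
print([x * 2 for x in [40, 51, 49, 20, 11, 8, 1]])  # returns [80, 102, 98, 40, 22, 16, 2]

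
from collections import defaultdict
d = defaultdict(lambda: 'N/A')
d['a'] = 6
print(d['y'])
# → N/A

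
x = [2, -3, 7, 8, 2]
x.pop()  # 2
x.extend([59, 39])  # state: [2, -3, 7, 8, 59, 39]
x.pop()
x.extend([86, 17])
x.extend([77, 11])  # [2, -3, 7, 8, 59, 86, 17, 77, 11]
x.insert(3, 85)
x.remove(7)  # [2, -3, 85, 8, 59, 86, 17, 77, 11]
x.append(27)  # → [2, -3, 85, 8, 59, 86, 17, 77, 11, 27]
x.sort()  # [-3, 2, 8, 11, 17, 27, 59, 77, 85, 86]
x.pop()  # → 86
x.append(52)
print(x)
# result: [-3, 2, 8, 11, 17, 27, 59, 77, 85, 52]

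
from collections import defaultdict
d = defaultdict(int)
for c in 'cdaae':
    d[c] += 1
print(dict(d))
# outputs {'c': 1, 'd': 1, 'a': 2, 'e': 1}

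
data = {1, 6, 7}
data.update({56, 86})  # {1, 6, 7, 56, 86}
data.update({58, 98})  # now {1, 6, 7, 56, 58, 86, 98}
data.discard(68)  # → {1, 6, 7, 56, 58, 86, 98}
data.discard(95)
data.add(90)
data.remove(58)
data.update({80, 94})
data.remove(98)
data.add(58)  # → {1, 6, 7, 56, 58, 80, 86, 90, 94}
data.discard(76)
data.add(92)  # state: {1, 6, 7, 56, 58, 80, 86, 90, 92, 94}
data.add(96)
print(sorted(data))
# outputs [1, 6, 7, 56, 58, 80, 86, 90, 92, 94, 96]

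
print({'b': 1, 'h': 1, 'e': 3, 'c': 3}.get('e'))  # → 3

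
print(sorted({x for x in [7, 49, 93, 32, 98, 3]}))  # [3, 7, 32, 49, 93, 98]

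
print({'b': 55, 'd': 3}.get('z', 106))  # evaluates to 106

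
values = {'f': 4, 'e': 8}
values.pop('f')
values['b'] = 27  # {'e': 8, 'b': 27}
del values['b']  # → {'e': 8}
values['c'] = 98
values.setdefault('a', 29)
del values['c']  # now {'e': 8, 'a': 29}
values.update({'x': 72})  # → {'e': 8, 'a': 29, 'x': 72}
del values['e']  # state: {'a': 29, 'x': 72}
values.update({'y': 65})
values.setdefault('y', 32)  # 65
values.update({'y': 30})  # {'a': 29, 'x': 72, 'y': 30}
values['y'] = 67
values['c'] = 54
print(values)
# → {'a': 29, 'x': 72, 'y': 67, 'c': 54}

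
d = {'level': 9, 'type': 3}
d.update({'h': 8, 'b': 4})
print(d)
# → {'level': 9, 'type': 3, 'h': 8, 'b': 4}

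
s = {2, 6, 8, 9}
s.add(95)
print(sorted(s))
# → [2, 6, 8, 9, 95]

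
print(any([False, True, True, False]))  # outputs True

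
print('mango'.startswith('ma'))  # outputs True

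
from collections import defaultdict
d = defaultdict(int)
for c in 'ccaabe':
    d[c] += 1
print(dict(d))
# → {'c': 2, 'a': 2, 'b': 1, 'e': 1}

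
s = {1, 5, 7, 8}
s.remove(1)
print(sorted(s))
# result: [5, 7, 8]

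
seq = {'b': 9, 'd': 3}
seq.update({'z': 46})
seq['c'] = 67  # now {'b': 9, 'd': 3, 'z': 46, 'c': 67}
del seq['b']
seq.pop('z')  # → 46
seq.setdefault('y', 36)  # 36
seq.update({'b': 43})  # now {'d': 3, 'c': 67, 'y': 36, 'b': 43}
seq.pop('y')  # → 36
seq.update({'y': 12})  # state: {'d': 3, 'c': 67, 'b': 43, 'y': 12}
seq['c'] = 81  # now {'d': 3, 'c': 81, 'b': 43, 'y': 12}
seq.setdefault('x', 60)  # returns 60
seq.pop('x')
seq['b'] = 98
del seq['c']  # {'d': 3, 'b': 98, 'y': 12}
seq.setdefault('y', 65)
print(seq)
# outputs {'d': 3, 'b': 98, 'y': 12}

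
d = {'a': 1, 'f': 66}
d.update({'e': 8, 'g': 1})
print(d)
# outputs {'a': 1, 'f': 66, 'e': 8, 'g': 1}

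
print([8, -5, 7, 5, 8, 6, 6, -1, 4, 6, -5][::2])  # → [8, 7, 8, 6, 4, -5]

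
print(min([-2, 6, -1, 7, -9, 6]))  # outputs -9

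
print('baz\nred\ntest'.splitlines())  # ['baz', 'red', 'test']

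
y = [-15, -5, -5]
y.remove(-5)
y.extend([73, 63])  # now [-15, -5, 73, 63]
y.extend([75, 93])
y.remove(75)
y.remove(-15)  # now [-5, 73, 63, 93]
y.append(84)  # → [-5, 73, 63, 93, 84]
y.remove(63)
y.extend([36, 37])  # [-5, 73, 93, 84, 36, 37]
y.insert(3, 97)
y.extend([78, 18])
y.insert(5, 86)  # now [-5, 73, 93, 97, 84, 86, 36, 37, 78, 18]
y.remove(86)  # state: [-5, 73, 93, 97, 84, 36, 37, 78, 18]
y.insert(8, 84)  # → [-5, 73, 93, 97, 84, 36, 37, 78, 84, 18]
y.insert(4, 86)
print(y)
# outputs [-5, 73, 93, 97, 86, 84, 36, 37, 78, 84, 18]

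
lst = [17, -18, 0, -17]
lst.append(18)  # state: [17, -18, 0, -17, 18]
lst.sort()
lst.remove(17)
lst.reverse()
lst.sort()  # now [-18, -17, 0, 18]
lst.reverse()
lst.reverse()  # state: [-18, -17, 0, 18]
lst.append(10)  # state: [-18, -17, 0, 18, 10]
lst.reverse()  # [10, 18, 0, -17, -18]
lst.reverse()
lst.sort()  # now [-18, -17, 0, 10, 18]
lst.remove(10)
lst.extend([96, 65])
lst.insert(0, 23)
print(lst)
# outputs [23, -18, -17, 0, 18, 96, 65]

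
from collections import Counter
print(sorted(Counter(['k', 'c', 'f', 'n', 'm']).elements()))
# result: ['c', 'f', 'k', 'm', 'n']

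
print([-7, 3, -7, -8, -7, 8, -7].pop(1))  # 3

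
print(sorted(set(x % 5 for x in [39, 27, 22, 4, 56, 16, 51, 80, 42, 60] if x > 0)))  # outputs [0, 1, 2, 4]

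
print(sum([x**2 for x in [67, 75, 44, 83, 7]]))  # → 18988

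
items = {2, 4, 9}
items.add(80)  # {2, 4, 9, 80}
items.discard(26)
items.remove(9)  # {2, 4, 80}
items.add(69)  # {2, 4, 69, 80}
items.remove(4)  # {2, 69, 80}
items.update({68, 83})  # {2, 68, 69, 80, 83}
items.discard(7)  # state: {2, 68, 69, 80, 83}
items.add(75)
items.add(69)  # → {2, 68, 69, 75, 80, 83}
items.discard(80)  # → {2, 68, 69, 75, 83}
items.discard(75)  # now {2, 68, 69, 83}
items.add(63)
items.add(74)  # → {2, 63, 68, 69, 74, 83}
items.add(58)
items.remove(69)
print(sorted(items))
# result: [2, 58, 63, 68, 74, 83]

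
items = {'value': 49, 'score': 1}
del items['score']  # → {'value': 49}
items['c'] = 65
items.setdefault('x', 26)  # 26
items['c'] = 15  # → {'value': 49, 'c': 15, 'x': 26}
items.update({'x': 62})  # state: {'value': 49, 'c': 15, 'x': 62}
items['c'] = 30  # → {'value': 49, 'c': 30, 'x': 62}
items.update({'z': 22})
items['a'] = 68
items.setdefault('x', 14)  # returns 62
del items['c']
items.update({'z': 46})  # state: {'value': 49, 'x': 62, 'z': 46, 'a': 68}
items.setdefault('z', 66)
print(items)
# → {'value': 49, 'x': 62, 'z': 46, 'a': 68}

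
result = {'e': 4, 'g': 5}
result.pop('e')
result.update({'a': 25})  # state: {'g': 5, 'a': 25}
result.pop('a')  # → 25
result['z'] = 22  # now {'g': 5, 'z': 22}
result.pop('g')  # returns 5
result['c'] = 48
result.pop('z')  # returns 22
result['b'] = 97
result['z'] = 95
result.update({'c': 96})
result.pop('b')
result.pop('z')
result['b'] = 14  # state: {'c': 96, 'b': 14}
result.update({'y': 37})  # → {'c': 96, 'b': 14, 'y': 37}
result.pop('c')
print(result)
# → {'b': 14, 'y': 37}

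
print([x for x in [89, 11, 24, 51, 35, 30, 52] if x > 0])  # [89, 11, 24, 51, 35, 30, 52]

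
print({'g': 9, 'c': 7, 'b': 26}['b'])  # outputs 26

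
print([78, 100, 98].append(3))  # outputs None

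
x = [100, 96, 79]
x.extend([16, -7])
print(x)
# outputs [100, 96, 79, 16, -7]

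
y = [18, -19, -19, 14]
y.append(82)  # [18, -19, -19, 14, 82]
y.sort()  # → [-19, -19, 14, 18, 82]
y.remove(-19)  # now [-19, 14, 18, 82]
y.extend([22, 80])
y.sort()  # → [-19, 14, 18, 22, 80, 82]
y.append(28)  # [-19, 14, 18, 22, 80, 82, 28]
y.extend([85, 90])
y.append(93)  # [-19, 14, 18, 22, 80, 82, 28, 85, 90, 93]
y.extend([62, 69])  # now [-19, 14, 18, 22, 80, 82, 28, 85, 90, 93, 62, 69]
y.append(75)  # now [-19, 14, 18, 22, 80, 82, 28, 85, 90, 93, 62, 69, 75]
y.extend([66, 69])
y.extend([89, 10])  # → [-19, 14, 18, 22, 80, 82, 28, 85, 90, 93, 62, 69, 75, 66, 69, 89, 10]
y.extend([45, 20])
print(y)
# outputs [-19, 14, 18, 22, 80, 82, 28, 85, 90, 93, 62, 69, 75, 66, 69, 89, 10, 45, 20]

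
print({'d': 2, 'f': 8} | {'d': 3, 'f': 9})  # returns {'d': 3, 'f': 9}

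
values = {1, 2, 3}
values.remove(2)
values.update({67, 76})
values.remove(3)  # {1, 67, 76}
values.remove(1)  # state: {67, 76}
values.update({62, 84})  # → {62, 67, 76, 84}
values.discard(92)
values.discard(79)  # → {62, 67, 76, 84}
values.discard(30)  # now {62, 67, 76, 84}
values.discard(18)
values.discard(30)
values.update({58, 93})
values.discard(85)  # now {58, 62, 67, 76, 84, 93}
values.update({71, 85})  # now {58, 62, 67, 71, 76, 84, 85, 93}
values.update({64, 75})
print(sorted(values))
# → [58, 62, 64, 67, 71, 75, 76, 84, 85, 93]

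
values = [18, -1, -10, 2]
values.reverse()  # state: [2, -10, -1, 18]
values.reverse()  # [18, -1, -10, 2]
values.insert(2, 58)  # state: [18, -1, 58, -10, 2]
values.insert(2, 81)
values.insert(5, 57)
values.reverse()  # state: [2, 57, -10, 58, 81, -1, 18]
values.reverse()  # [18, -1, 81, 58, -10, 57, 2]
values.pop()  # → 2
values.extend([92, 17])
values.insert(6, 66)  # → [18, -1, 81, 58, -10, 57, 66, 92, 17]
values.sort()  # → [-10, -1, 17, 18, 57, 58, 66, 81, 92]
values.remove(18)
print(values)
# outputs [-10, -1, 17, 57, 58, 66, 81, 92]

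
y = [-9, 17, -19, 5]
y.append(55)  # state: [-9, 17, -19, 5, 55]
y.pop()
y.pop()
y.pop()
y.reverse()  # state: [17, -9]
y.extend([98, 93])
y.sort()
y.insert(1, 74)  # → [-9, 74, 17, 93, 98]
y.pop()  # 98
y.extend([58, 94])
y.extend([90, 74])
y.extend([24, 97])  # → [-9, 74, 17, 93, 58, 94, 90, 74, 24, 97]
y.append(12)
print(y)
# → [-9, 74, 17, 93, 58, 94, 90, 74, 24, 97, 12]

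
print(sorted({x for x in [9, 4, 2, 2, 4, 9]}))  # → [2, 4, 9]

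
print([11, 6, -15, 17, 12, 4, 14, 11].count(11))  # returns 2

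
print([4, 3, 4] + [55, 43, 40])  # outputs [4, 3, 4, 55, 43, 40]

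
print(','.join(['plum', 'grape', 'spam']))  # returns plum,grape,spam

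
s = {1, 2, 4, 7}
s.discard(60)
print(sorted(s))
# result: [1, 2, 4, 7]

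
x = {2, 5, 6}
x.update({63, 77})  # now {2, 5, 6, 63, 77}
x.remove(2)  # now {5, 6, 63, 77}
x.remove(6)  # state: {5, 63, 77}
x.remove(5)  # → {63, 77}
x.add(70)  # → {63, 70, 77}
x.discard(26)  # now {63, 70, 77}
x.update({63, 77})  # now {63, 70, 77}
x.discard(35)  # {63, 70, 77}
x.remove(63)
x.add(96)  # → {70, 77, 96}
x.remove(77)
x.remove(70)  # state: {96}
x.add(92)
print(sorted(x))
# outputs [92, 96]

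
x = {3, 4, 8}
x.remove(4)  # {3, 8}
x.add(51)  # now {3, 8, 51}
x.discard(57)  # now {3, 8, 51}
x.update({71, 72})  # {3, 8, 51, 71, 72}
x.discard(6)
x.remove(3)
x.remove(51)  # {8, 71, 72}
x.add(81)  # {8, 71, 72, 81}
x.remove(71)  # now {8, 72, 81}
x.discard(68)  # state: {8, 72, 81}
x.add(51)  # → {8, 51, 72, 81}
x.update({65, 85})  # {8, 51, 65, 72, 81, 85}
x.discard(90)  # {8, 51, 65, 72, 81, 85}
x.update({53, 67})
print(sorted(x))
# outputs [8, 51, 53, 65, 67, 72, 81, 85]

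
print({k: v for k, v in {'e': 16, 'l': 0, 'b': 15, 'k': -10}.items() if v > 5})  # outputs {'e': 16, 'b': 15}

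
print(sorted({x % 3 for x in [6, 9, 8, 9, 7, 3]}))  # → [0, 1, 2]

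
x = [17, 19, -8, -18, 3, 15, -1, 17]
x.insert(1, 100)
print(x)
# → [17, 100, 19, -8, -18, 3, 15, -1, 17]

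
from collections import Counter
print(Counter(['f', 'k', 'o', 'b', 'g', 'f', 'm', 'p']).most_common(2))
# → [('f', 2), ('k', 1)]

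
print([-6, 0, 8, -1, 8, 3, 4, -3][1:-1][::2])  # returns [0, -1, 3]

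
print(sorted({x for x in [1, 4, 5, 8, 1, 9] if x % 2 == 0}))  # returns [4, 8]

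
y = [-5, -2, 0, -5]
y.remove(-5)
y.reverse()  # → [-5, 0, -2]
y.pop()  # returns -2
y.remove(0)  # [-5]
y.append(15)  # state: [-5, 15]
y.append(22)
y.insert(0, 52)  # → [52, -5, 15, 22]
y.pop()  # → 22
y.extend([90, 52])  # [52, -5, 15, 90, 52]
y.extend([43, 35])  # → [52, -5, 15, 90, 52, 43, 35]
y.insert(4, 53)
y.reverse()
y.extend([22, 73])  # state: [35, 43, 52, 53, 90, 15, -5, 52, 22, 73]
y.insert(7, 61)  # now [35, 43, 52, 53, 90, 15, -5, 61, 52, 22, 73]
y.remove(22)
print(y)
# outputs [35, 43, 52, 53, 90, 15, -5, 61, 52, 73]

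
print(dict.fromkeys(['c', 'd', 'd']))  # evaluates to {'c': None, 'd': None}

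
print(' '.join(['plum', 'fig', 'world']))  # plum fig world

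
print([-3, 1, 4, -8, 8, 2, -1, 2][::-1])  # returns [2, -1, 2, 8, -8, 4, 1, -3]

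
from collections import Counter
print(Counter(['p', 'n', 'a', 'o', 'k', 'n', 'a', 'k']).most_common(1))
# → [('n', 2)]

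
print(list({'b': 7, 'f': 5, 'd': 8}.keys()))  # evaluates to ['b', 'f', 'd']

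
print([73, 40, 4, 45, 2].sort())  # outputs None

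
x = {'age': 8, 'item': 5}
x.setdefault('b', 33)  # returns 33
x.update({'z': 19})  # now {'age': 8, 'item': 5, 'b': 33, 'z': 19}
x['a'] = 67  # {'age': 8, 'item': 5, 'b': 33, 'z': 19, 'a': 67}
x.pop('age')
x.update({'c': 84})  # {'item': 5, 'b': 33, 'z': 19, 'a': 67, 'c': 84}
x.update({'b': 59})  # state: {'item': 5, 'b': 59, 'z': 19, 'a': 67, 'c': 84}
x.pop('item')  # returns 5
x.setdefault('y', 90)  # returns 90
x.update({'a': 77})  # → {'b': 59, 'z': 19, 'a': 77, 'c': 84, 'y': 90}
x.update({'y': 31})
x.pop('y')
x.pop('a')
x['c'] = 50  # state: {'b': 59, 'z': 19, 'c': 50}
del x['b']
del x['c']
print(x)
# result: {'z': 19}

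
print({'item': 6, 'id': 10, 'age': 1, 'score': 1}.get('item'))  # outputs 6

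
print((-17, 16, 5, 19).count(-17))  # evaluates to 1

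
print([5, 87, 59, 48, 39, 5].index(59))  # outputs 2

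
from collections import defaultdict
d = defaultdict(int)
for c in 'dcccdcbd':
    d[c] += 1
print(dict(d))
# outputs {'d': 3, 'c': 4, 'b': 1}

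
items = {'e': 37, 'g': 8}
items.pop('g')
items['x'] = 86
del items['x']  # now {'e': 37}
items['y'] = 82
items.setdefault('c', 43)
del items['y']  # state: {'e': 37, 'c': 43}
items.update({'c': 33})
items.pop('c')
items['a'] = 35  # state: {'e': 37, 'a': 35}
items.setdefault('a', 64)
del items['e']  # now {'a': 35}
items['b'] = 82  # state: {'a': 35, 'b': 82}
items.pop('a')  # 35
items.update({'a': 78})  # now {'b': 82, 'a': 78}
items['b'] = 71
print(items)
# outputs {'b': 71, 'a': 78}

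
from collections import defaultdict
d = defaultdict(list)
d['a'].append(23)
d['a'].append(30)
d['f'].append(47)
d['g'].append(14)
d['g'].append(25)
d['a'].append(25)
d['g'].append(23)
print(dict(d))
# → {'a': [23, 30, 25], 'f': [47], 'g': [14, 25, 23]}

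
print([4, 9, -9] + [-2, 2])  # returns [4, 9, -9, -2, 2]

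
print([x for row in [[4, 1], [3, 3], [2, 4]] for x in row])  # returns [4, 1, 3, 3, 2, 4]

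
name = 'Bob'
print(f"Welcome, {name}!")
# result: Welcome, Bob!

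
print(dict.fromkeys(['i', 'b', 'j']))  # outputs {'i': None, 'b': None, 'j': None}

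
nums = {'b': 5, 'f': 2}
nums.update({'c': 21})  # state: {'b': 5, 'f': 2, 'c': 21}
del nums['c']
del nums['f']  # {'b': 5}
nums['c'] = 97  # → {'b': 5, 'c': 97}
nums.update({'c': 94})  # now {'b': 5, 'c': 94}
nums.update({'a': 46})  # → {'b': 5, 'c': 94, 'a': 46}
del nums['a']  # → {'b': 5, 'c': 94}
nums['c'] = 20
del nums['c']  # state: {'b': 5}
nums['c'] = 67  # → {'b': 5, 'c': 67}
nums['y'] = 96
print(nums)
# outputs {'b': 5, 'c': 67, 'y': 96}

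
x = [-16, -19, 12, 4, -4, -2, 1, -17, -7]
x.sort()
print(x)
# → [-19, -17, -16, -7, -4, -2, 1, 4, 12]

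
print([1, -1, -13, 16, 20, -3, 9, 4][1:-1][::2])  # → [-1, 16, -3]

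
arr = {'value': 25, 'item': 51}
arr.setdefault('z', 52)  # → 52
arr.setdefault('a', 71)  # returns 71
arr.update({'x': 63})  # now {'value': 25, 'item': 51, 'z': 52, 'a': 71, 'x': 63}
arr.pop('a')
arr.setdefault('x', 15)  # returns 63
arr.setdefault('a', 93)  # 93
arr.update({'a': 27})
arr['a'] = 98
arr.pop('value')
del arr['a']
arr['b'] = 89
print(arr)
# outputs {'item': 51, 'z': 52, 'x': 63, 'b': 89}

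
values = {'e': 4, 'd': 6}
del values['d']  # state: {'e': 4}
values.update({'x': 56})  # {'e': 4, 'x': 56}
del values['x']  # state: {'e': 4}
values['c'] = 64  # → {'e': 4, 'c': 64}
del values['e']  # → {'c': 64}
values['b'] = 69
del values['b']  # {'c': 64}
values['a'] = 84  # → {'c': 64, 'a': 84}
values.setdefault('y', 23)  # 23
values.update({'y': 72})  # {'c': 64, 'a': 84, 'y': 72}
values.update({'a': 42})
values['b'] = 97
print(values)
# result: {'c': 64, 'a': 42, 'y': 72, 'b': 97}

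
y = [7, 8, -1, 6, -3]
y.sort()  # [-3, -1, 6, 7, 8]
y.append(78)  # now [-3, -1, 6, 7, 8, 78]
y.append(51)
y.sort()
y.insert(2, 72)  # [-3, -1, 72, 6, 7, 8, 51, 78]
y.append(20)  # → [-3, -1, 72, 6, 7, 8, 51, 78, 20]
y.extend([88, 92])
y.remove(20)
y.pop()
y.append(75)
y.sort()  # [-3, -1, 6, 7, 8, 51, 72, 75, 78, 88]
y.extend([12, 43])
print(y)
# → [-3, -1, 6, 7, 8, 51, 72, 75, 78, 88, 12, 43]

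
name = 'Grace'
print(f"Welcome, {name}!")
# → Welcome, Grace!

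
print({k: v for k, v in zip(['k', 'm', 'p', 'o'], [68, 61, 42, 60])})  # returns {'k': 68, 'm': 61, 'p': 42, 'o': 60}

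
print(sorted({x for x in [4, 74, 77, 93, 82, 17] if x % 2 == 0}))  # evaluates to [4, 74, 82]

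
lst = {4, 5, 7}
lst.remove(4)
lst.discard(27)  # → {5, 7}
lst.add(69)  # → {5, 7, 69}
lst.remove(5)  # {7, 69}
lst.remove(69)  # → {7}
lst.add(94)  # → {7, 94}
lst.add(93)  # {7, 93, 94}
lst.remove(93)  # {7, 94}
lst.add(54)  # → {7, 54, 94}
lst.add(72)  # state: {7, 54, 72, 94}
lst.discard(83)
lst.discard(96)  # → {7, 54, 72, 94}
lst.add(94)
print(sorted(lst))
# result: [7, 54, 72, 94]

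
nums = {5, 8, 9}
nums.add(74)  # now {5, 8, 9, 74}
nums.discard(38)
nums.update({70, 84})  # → {5, 8, 9, 70, 74, 84}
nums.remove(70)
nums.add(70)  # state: {5, 8, 9, 70, 74, 84}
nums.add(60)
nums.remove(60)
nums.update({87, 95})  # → {5, 8, 9, 70, 74, 84, 87, 95}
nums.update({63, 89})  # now {5, 8, 9, 63, 70, 74, 84, 87, 89, 95}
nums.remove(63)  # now {5, 8, 9, 70, 74, 84, 87, 89, 95}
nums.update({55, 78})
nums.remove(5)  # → {8, 9, 55, 70, 74, 78, 84, 87, 89, 95}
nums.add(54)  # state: {8, 9, 54, 55, 70, 74, 78, 84, 87, 89, 95}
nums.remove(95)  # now {8, 9, 54, 55, 70, 74, 78, 84, 87, 89}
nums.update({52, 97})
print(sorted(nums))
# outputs [8, 9, 52, 54, 55, 70, 74, 78, 84, 87, 89, 97]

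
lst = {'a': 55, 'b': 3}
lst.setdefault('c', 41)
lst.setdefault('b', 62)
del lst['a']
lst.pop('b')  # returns 3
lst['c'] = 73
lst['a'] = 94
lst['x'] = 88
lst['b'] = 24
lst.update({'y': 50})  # {'c': 73, 'a': 94, 'x': 88, 'b': 24, 'y': 50}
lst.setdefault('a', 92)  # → 94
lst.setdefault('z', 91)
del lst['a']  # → {'c': 73, 'x': 88, 'b': 24, 'y': 50, 'z': 91}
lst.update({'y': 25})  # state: {'c': 73, 'x': 88, 'b': 24, 'y': 25, 'z': 91}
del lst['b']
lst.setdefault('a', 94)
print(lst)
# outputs {'c': 73, 'x': 88, 'y': 25, 'z': 91, 'a': 94}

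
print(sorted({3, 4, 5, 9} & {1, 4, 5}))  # [4, 5]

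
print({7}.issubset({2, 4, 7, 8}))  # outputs True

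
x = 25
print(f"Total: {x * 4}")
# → Total: 100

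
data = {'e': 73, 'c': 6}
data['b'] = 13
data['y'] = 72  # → {'e': 73, 'c': 6, 'b': 13, 'y': 72}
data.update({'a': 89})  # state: {'e': 73, 'c': 6, 'b': 13, 'y': 72, 'a': 89}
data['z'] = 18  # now {'e': 73, 'c': 6, 'b': 13, 'y': 72, 'a': 89, 'z': 18}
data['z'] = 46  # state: {'e': 73, 'c': 6, 'b': 13, 'y': 72, 'a': 89, 'z': 46}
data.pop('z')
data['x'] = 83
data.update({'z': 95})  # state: {'e': 73, 'c': 6, 'b': 13, 'y': 72, 'a': 89, 'x': 83, 'z': 95}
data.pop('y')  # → 72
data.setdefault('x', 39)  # 83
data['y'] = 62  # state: {'e': 73, 'c': 6, 'b': 13, 'a': 89, 'x': 83, 'z': 95, 'y': 62}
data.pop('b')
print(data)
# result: {'e': 73, 'c': 6, 'a': 89, 'x': 83, 'z': 95, 'y': 62}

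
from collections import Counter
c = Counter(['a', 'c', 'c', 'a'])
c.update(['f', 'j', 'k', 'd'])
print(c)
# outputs Counter({'a': 2, 'c': 2, 'f': 1, 'j': 1, 'k': 1, 'd': 1})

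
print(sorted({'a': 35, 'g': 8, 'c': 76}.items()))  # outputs [('a', 35), ('c', 76), ('g', 8)]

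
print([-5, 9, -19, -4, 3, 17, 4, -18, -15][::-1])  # [-15, -18, 4, 17, 3, -4, -19, 9, -5]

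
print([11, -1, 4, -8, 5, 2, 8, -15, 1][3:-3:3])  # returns [-8]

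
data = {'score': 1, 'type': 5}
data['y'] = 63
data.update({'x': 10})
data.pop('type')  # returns 5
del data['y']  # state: {'score': 1, 'x': 10}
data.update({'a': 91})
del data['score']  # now {'x': 10, 'a': 91}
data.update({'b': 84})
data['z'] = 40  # {'x': 10, 'a': 91, 'b': 84, 'z': 40}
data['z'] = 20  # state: {'x': 10, 'a': 91, 'b': 84, 'z': 20}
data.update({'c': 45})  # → {'x': 10, 'a': 91, 'b': 84, 'z': 20, 'c': 45}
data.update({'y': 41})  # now {'x': 10, 'a': 91, 'b': 84, 'z': 20, 'c': 45, 'y': 41}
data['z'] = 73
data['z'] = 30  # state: {'x': 10, 'a': 91, 'b': 84, 'z': 30, 'c': 45, 'y': 41}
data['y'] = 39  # {'x': 10, 'a': 91, 'b': 84, 'z': 30, 'c': 45, 'y': 39}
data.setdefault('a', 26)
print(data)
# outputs {'x': 10, 'a': 91, 'b': 84, 'z': 30, 'c': 45, 'y': 39}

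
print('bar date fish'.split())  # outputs ['bar', 'date', 'fish']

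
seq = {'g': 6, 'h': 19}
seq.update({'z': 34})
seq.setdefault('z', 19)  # 34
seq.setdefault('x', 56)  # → 56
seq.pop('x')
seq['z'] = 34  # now {'g': 6, 'h': 19, 'z': 34}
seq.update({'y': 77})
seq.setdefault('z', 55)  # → 34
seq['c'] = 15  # {'g': 6, 'h': 19, 'z': 34, 'y': 77, 'c': 15}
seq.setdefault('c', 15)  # 15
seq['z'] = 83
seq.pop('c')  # 15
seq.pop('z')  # 83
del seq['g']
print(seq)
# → {'h': 19, 'y': 77}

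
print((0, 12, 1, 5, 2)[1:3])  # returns (12, 1)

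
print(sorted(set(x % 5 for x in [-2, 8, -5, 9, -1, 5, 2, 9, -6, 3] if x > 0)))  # [0, 2, 3, 4]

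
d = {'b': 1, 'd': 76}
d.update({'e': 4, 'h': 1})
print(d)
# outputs {'b': 1, 'd': 76, 'e': 4, 'h': 1}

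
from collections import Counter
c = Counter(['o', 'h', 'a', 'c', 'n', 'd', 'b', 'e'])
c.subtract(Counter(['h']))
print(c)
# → Counter({'o': 1, 'a': 1, 'c': 1, 'n': 1, 'd': 1, 'b': 1, 'e': 1, 'h': 0})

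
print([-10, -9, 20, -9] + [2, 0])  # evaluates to [-10, -9, 20, -9, 2, 0]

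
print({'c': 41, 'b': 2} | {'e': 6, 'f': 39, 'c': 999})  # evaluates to {'c': 999, 'b': 2, 'e': 6, 'f': 39}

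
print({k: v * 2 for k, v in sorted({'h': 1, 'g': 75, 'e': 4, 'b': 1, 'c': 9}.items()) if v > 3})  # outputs {'c': 18, 'e': 8, 'g': 150}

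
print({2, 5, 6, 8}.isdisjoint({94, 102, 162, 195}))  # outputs True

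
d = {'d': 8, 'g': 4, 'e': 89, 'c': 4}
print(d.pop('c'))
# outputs 4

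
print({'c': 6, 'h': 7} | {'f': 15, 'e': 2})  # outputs {'c': 6, 'h': 7, 'f': 15, 'e': 2}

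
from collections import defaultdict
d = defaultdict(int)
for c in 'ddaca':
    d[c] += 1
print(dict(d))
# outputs {'d': 2, 'a': 2, 'c': 1}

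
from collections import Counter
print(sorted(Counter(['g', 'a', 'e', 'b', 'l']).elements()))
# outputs ['a', 'b', 'e', 'g', 'l']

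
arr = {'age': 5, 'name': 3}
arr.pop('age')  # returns 5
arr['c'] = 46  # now {'name': 3, 'c': 46}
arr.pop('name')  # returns 3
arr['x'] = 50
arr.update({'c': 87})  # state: {'c': 87, 'x': 50}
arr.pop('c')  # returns 87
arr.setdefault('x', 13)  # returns 50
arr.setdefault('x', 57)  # 50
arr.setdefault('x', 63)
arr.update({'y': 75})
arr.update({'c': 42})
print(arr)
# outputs {'x': 50, 'y': 75, 'c': 42}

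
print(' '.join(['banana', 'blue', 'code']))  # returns banana blue code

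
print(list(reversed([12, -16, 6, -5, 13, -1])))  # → [-1, 13, -5, 6, -16, 12]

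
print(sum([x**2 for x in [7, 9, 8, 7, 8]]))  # 307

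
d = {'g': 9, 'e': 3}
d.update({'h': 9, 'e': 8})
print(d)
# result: {'g': 9, 'e': 8, 'h': 9}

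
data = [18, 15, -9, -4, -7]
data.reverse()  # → [-7, -4, -9, 15, 18]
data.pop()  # 18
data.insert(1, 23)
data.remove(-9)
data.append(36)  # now [-7, 23, -4, 15, 36]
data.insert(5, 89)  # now [-7, 23, -4, 15, 36, 89]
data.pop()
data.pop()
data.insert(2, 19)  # [-7, 23, 19, -4, 15]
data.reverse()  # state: [15, -4, 19, 23, -7]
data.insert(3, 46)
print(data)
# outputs [15, -4, 19, 46, 23, -7]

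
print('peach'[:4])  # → peac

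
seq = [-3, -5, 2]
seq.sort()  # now [-5, -3, 2]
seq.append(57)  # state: [-5, -3, 2, 57]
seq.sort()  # [-5, -3, 2, 57]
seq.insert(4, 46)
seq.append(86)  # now [-5, -3, 2, 57, 46, 86]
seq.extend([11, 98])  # [-5, -3, 2, 57, 46, 86, 11, 98]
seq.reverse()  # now [98, 11, 86, 46, 57, 2, -3, -5]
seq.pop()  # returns -5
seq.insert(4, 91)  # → [98, 11, 86, 46, 91, 57, 2, -3]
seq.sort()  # [-3, 2, 11, 46, 57, 86, 91, 98]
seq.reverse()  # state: [98, 91, 86, 57, 46, 11, 2, -3]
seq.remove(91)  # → [98, 86, 57, 46, 11, 2, -3]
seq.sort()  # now [-3, 2, 11, 46, 57, 86, 98]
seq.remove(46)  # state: [-3, 2, 11, 57, 86, 98]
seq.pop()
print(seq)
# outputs [-3, 2, 11, 57, 86]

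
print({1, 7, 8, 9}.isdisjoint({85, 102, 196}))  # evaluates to True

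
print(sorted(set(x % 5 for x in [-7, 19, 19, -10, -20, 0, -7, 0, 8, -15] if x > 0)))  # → [3, 4]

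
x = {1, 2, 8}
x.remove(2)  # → {1, 8}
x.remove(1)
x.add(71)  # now {8, 71}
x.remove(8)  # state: {71}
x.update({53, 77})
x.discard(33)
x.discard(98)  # {53, 71, 77}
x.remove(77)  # {53, 71}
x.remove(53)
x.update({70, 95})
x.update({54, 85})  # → {54, 70, 71, 85, 95}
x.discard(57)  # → {54, 70, 71, 85, 95}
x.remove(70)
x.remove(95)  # {54, 71, 85}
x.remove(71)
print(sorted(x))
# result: [54, 85]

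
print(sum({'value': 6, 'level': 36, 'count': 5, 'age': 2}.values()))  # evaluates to 49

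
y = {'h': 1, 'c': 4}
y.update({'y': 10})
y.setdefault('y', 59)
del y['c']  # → {'h': 1, 'y': 10}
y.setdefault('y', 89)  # 10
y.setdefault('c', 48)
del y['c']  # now {'h': 1, 'y': 10}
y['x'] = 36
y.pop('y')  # 10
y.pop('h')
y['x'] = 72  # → {'x': 72}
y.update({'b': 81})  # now {'x': 72, 'b': 81}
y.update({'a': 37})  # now {'x': 72, 'b': 81, 'a': 37}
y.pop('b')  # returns 81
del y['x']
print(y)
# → {'a': 37}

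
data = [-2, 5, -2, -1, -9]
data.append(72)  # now [-2, 5, -2, -1, -9, 72]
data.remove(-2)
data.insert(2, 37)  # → [5, -2, 37, -1, -9, 72]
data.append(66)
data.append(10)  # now [5, -2, 37, -1, -9, 72, 66, 10]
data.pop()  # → 10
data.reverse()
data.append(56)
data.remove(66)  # [72, -9, -1, 37, -2, 5, 56]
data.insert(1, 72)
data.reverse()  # [56, 5, -2, 37, -1, -9, 72, 72]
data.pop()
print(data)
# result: [56, 5, -2, 37, -1, -9, 72]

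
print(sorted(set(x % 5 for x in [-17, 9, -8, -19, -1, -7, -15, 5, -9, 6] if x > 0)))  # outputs [0, 1, 4]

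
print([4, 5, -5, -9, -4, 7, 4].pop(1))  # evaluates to 5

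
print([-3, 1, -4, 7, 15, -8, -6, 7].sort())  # None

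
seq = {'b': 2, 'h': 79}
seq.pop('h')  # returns 79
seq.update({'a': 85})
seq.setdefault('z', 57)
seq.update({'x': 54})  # {'b': 2, 'a': 85, 'z': 57, 'x': 54}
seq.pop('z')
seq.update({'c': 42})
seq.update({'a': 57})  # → {'b': 2, 'a': 57, 'x': 54, 'c': 42}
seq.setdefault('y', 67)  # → 67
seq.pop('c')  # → 42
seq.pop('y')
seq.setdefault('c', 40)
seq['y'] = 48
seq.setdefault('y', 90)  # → 48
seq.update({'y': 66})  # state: {'b': 2, 'a': 57, 'x': 54, 'c': 40, 'y': 66}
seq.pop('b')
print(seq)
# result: {'a': 57, 'x': 54, 'c': 40, 'y': 66}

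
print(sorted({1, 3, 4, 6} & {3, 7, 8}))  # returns [3]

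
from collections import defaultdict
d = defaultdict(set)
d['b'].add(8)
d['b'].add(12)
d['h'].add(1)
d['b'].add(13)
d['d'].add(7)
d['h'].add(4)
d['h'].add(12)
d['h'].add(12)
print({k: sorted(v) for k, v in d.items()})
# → {'b': [8, 12, 13], 'h': [1, 4, 12], 'd': [7]}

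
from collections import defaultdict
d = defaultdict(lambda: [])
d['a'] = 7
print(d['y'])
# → []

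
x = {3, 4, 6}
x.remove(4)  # {3, 6}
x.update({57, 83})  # {3, 6, 57, 83}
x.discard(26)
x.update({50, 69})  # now {3, 6, 50, 57, 69, 83}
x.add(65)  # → {3, 6, 50, 57, 65, 69, 83}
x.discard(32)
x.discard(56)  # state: {3, 6, 50, 57, 65, 69, 83}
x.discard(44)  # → {3, 6, 50, 57, 65, 69, 83}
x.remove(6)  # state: {3, 50, 57, 65, 69, 83}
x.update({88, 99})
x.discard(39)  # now {3, 50, 57, 65, 69, 83, 88, 99}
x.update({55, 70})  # {3, 50, 55, 57, 65, 69, 70, 83, 88, 99}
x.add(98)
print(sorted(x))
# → [3, 50, 55, 57, 65, 69, 70, 83, 88, 98, 99]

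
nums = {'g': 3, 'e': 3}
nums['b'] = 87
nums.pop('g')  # 3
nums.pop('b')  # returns 87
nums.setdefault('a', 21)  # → 21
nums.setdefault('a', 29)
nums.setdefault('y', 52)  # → 52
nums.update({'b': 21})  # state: {'e': 3, 'a': 21, 'y': 52, 'b': 21}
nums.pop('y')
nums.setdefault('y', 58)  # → 58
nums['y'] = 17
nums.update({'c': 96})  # {'e': 3, 'a': 21, 'b': 21, 'y': 17, 'c': 96}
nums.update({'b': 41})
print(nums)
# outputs {'e': 3, 'a': 21, 'b': 41, 'y': 17, 'c': 96}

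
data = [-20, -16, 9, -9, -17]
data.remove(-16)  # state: [-20, 9, -9, -17]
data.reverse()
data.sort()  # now [-20, -17, -9, 9]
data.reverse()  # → [9, -9, -17, -20]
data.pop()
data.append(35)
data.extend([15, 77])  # [9, -9, -17, 35, 15, 77]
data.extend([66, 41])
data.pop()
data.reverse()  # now [66, 77, 15, 35, -17, -9, 9]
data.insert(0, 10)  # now [10, 66, 77, 15, 35, -17, -9, 9]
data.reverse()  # [9, -9, -17, 35, 15, 77, 66, 10]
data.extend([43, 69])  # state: [9, -9, -17, 35, 15, 77, 66, 10, 43, 69]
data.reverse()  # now [69, 43, 10, 66, 77, 15, 35, -17, -9, 9]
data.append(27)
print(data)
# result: [69, 43, 10, 66, 77, 15, 35, -17, -9, 9, 27]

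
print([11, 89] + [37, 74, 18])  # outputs [11, 89, 37, 74, 18]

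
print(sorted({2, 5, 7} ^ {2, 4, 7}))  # [4, 5]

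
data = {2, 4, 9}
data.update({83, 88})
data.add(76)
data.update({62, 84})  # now {2, 4, 9, 62, 76, 83, 84, 88}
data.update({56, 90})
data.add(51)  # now {2, 4, 9, 51, 56, 62, 76, 83, 84, 88, 90}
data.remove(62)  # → {2, 4, 9, 51, 56, 76, 83, 84, 88, 90}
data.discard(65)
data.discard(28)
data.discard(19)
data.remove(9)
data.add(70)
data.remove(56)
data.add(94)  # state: {2, 4, 51, 70, 76, 83, 84, 88, 90, 94}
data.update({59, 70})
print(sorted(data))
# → [2, 4, 51, 59, 70, 76, 83, 84, 88, 90, 94]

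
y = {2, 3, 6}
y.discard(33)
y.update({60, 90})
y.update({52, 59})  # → {2, 3, 6, 52, 59, 60, 90}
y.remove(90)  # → {2, 3, 6, 52, 59, 60}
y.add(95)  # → {2, 3, 6, 52, 59, 60, 95}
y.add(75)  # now {2, 3, 6, 52, 59, 60, 75, 95}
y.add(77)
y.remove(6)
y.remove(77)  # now {2, 3, 52, 59, 60, 75, 95}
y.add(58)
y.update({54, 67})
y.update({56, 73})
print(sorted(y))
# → [2, 3, 52, 54, 56, 58, 59, 60, 67, 73, 75, 95]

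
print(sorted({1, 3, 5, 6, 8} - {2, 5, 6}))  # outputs [1, 3, 8]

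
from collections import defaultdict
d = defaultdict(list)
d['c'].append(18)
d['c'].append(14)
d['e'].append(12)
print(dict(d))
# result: {'c': [18, 14], 'e': [12]}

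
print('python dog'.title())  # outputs Python Dog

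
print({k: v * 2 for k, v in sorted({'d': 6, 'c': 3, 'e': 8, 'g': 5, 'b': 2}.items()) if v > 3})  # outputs {'d': 12, 'e': 16, 'g': 10}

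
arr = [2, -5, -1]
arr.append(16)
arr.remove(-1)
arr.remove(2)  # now [-5, 16]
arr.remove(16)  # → [-5]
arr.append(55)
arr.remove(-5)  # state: [55]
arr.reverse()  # [55]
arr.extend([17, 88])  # [55, 17, 88]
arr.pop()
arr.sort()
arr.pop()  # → 55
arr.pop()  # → 17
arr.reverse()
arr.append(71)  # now [71]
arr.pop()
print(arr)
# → []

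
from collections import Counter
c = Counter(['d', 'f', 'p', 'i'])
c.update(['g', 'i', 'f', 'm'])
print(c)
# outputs Counter({'f': 2, 'i': 2, 'd': 1, 'p': 1, 'g': 1, 'm': 1})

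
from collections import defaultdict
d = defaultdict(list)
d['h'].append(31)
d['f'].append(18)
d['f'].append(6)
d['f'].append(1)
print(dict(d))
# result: {'h': [31], 'f': [18, 6, 1]}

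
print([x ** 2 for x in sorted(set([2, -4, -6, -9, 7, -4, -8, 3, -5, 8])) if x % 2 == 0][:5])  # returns [64, 36, 16, 4, 64]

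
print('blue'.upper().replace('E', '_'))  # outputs BLU_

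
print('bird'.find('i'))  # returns 1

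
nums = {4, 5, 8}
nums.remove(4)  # {5, 8}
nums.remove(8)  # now {5}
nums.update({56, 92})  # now {5, 56, 92}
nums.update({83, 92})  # {5, 56, 83, 92}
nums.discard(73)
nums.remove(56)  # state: {5, 83, 92}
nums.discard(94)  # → {5, 83, 92}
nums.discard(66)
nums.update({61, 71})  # {5, 61, 71, 83, 92}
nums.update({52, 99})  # {5, 52, 61, 71, 83, 92, 99}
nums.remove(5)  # {52, 61, 71, 83, 92, 99}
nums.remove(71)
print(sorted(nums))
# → [52, 61, 83, 92, 99]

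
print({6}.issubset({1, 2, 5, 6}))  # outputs True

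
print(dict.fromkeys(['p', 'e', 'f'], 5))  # {'p': 5, 'e': 5, 'f': 5}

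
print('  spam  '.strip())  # spam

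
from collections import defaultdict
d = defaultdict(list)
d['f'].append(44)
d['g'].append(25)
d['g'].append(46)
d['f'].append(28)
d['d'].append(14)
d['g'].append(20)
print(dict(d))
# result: {'f': [44, 28], 'g': [25, 46, 20], 'd': [14]}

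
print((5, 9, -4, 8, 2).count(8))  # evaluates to 1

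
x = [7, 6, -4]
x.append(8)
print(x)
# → [7, 6, -4, 8]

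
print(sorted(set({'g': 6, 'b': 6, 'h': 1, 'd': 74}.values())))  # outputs [1, 6, 74]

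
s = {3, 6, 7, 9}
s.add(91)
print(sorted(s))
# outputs [3, 6, 7, 9, 91]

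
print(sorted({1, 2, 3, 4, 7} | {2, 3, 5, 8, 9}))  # [1, 2, 3, 4, 5, 7, 8, 9]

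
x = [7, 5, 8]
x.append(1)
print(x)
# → [7, 5, 8, 1]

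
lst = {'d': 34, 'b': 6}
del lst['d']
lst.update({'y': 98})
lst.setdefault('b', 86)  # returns 6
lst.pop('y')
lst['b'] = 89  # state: {'b': 89}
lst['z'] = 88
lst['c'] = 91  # {'b': 89, 'z': 88, 'c': 91}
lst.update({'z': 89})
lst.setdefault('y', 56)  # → 56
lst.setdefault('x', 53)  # 53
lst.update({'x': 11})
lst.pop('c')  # 91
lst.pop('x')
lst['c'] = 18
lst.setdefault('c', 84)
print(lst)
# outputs {'b': 89, 'z': 89, 'y': 56, 'c': 18}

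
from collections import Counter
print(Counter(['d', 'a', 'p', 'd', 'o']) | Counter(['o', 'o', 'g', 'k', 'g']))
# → Counter({'d': 2, 'o': 2, 'g': 2, 'a': 1, 'p': 1, 'k': 1})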